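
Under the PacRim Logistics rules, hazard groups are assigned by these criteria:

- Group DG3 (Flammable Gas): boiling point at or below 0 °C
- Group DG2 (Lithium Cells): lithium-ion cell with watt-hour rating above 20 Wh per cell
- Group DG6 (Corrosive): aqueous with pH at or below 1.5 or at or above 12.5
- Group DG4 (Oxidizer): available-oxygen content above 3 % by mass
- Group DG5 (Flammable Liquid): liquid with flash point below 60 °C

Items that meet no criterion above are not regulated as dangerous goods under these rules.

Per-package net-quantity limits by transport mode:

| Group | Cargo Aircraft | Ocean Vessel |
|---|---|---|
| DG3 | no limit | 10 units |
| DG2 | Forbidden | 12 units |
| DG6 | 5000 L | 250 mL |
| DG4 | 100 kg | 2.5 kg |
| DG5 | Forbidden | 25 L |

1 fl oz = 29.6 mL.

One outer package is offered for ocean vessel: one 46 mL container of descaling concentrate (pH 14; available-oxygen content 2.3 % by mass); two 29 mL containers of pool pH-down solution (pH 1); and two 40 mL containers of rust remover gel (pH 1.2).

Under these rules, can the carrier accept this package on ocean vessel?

Yes

With pH 14 (≥ 12.5), the descaling concentrate falls in Group DG6.
Pool pH-down solution: pH 1 ≤ 1.5 → Group DG6 (Corrosive).
The rust remover gel has pH 1.2, which is ≤ 1.5, so it is Group DG6 (Corrosive).
Total Group DG6: 46 mL + (two 29 mL containers = 58 mL) + (two 40 mL containers = 80 mL) = 184 mL.
That is within the Group DG6 ocean vessel limit of 250 mL.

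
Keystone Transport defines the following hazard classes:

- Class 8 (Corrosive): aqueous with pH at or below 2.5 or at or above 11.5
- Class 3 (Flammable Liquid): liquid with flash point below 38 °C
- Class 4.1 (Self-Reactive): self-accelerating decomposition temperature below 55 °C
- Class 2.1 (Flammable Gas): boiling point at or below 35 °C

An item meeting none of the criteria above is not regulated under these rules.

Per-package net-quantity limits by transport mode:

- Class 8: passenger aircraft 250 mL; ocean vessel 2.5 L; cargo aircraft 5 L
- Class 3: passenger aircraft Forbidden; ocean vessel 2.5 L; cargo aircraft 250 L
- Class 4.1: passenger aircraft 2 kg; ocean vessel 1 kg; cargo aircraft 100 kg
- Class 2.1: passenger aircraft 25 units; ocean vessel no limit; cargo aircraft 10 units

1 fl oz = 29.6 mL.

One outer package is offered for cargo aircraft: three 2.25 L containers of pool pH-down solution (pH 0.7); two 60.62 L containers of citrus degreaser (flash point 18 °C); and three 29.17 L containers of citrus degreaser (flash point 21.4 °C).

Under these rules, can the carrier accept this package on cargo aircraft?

With pH 0.7 (≤ 2.5), the pool pH-down solution falls in Class 8.
With flash point 18 °C (< 38 °C), the citrus degreaser falls in Class 3.
Flash point 21.4 °C meets the Class 3 criterion (Flammable Liquid), so the citrus degreaser is Class 3.
Class 8 quantity: three 2.25 L containers = 6.75 L.
6.75 L > 5 L (cargo aircraft limit, Class 8) — over the limit.
Total Class 3: (two 60.62 L containers = 121.24 L) + (three 29.17 L containers = 87.51 L) = 208.75 L.
That is within the Class 3 cargo aircraft limit of 250 L.

No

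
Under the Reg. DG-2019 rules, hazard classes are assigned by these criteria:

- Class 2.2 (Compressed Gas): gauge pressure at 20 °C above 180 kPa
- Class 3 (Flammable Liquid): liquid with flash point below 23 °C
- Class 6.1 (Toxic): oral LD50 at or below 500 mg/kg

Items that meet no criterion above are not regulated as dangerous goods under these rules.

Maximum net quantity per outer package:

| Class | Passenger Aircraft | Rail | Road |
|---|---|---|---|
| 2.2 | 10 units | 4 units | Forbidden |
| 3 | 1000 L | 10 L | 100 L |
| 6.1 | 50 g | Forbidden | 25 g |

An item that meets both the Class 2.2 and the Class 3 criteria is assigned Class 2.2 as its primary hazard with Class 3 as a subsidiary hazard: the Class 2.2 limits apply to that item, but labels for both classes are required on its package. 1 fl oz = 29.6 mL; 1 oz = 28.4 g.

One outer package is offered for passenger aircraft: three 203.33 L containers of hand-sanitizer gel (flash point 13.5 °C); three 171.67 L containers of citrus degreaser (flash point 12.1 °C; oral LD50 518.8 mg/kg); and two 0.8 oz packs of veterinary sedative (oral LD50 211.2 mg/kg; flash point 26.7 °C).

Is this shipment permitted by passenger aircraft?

No

With flash point 13.5 °C (< 23 °C), the hand-sanitizer gel falls in Class 3.
Flash point 12.1 °C meets the Class 3 criterion (Flammable Liquid), so the citrus degreaser is Class 3.
Oral LD50 211.2 mg/kg meets the Class 6.1 criterion (Toxic), so the veterinary sedative is Class 6.1.
Class 6.1 quantity: two 0.8 oz packs = 45.44 g.
45.44 g ≤ 50 g (passenger aircraft limit, Class 6.1) — within limit.
Total Class 3: (three 203.33 L containers = 609.99 L) + (three 171.67 L containers = 515.01 L) = 1125 L.
1125 L exceeds the passenger aircraft limit of 1000 L for Class 3.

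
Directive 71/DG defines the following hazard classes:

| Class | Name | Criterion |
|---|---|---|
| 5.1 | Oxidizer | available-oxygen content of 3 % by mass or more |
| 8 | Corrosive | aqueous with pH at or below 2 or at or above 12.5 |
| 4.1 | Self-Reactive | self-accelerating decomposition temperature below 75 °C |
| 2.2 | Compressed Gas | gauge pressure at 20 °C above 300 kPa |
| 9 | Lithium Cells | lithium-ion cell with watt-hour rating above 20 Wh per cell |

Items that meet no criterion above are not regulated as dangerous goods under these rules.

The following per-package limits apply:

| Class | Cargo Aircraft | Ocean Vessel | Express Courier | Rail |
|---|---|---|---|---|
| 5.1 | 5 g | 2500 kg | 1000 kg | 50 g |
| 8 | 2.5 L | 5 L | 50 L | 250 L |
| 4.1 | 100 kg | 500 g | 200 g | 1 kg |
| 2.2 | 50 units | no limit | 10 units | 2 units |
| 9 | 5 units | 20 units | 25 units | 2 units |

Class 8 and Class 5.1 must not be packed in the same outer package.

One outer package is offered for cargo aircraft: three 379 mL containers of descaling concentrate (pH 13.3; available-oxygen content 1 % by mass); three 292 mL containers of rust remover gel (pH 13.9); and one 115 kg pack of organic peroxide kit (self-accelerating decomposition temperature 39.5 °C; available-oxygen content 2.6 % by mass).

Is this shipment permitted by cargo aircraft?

With pH 13.3 (≥ 12.5), the descaling concentrate falls in Class 8.
With pH 13.9 (≥ 12.5), the rust remover gel falls in Class 8.
Organic peroxide kit: self-accelerating decomposition temperature 39.5 °C < 75 °C → Class 4.1 (Self-Reactive).
Class 4.1 quantity: 115 kg.
115 kg > 100 kg (cargo aircraft limit, Class 4.1) — over the limit.
Total Class 8: (three 379 mL containers = 1.137 L) + (three 292 mL containers = 876 mL) = 2.013 L.
2.013 L is within the cargo aircraft limit of 2.5 L for Class 8.
The segregation rule (Class 8 with Class 5.1) does not apply to Class 4.1 with Class 8.

No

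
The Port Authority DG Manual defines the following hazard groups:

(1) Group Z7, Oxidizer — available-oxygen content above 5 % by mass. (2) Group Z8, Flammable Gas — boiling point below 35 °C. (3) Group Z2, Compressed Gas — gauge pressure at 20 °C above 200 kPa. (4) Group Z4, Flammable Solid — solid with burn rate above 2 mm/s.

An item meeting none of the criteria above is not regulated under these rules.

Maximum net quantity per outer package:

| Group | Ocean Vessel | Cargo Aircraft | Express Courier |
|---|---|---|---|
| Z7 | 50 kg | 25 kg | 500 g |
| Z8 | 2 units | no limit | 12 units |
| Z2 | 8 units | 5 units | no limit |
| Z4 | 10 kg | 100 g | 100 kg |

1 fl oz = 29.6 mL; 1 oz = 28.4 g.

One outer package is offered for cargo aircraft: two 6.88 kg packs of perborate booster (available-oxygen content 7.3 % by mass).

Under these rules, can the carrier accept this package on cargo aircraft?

The perborate booster has available-oxygen content 7.3 % by mass, which is > 5 % by mass, so it is Group Z7 (Oxidizer).
Group Z7 quantity: two 6.88 kg packs = 13.76 kg.
13.76 kg ≤ 25 kg (cargo aircraft limit, Group Z7) — within limit.

Yes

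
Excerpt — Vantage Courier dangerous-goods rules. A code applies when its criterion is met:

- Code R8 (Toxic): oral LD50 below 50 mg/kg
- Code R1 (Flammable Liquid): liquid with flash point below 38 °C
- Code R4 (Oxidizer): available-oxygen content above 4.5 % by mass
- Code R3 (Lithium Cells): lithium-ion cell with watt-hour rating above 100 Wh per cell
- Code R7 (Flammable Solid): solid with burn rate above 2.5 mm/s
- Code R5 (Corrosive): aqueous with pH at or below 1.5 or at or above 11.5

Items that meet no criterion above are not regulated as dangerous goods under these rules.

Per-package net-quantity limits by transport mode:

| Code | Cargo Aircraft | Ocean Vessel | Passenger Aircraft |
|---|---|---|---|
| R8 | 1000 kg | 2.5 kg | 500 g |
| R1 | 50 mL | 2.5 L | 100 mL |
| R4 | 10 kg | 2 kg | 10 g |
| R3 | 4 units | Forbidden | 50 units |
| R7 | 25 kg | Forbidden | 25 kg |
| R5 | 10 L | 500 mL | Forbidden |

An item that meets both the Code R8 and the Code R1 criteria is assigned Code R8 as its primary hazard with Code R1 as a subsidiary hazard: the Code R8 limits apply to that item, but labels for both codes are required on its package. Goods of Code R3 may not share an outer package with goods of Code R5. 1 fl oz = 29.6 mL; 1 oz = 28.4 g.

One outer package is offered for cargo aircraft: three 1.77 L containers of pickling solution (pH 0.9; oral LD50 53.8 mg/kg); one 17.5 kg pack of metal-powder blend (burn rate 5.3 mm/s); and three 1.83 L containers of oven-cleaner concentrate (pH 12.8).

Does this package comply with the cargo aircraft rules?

No

pH 0.9 meets the Code R5 criterion (Corrosive), so the pickling solution is Code R5.
The metal-powder blend has burn rate 5.3 mm/s, which is > 2.5 mm/s, so it is Code R7 (Flammable Solid).
pH 12.8 meets the Code R5 criterion (Corrosive), so the oven-cleaner concentrate is Code R5.
Total Code R5: (three 1.77 L containers = 5.31 L) + (three 1.83 L containers = 5.49 L) = 10.8 L.
10.8 L > 10 L (cargo aircraft limit, Code R5) — over the limit.
Code R7 quantity: 17.5 kg.
17.5 kg is within the cargo aircraft limit of 25 kg for Code R7.
The segregation rule (Code R3 with Code R5) does not apply to Code R5 with Code R7.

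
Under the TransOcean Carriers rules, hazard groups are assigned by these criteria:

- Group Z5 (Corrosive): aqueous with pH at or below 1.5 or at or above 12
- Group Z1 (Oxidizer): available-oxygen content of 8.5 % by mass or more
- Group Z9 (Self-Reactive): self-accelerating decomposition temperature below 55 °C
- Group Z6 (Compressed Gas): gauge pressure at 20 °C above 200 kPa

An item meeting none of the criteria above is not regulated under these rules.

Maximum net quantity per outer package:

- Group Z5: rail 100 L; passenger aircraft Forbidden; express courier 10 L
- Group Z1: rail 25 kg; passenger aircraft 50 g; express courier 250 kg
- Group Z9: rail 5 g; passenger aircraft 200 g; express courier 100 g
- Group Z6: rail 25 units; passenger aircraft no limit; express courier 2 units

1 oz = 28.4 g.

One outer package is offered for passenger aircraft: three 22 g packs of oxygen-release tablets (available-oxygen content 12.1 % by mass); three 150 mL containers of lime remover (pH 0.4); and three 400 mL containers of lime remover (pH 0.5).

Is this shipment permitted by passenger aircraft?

No

With available-oxygen content 12.1 % by mass (≥ 8.5 % by mass), the oxygen-release tablets fall in Group Z1.
With pH 0.4 (≤ 1.5), the lime remover falls in Group Z5.
pH 0.5 meets the Group Z5 criterion (Corrosive), so the lime remover is Group Z5.
Total Group Z5: (three 150 mL containers = 450 mL) + (three 400 mL containers = 1.2 L) = 1.65 L.
By passenger aircraft, Group Z5 is Forbidden regardless of quantity.
Group Z1 quantity: three 22 g packs = 66 g.
That exceeds the Group Z1 passenger aircraft limit of 50 g.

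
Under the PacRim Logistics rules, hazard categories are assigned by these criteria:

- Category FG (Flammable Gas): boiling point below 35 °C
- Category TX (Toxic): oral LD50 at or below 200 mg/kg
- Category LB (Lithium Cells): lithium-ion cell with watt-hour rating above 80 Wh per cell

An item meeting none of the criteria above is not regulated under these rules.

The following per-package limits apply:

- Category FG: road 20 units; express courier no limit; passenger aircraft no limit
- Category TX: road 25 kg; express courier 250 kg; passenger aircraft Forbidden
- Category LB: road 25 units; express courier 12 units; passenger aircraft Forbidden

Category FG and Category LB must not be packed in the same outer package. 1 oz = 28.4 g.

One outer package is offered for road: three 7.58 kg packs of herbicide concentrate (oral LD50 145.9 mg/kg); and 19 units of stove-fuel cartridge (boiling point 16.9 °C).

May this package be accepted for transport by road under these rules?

Oral LD50 145.9 mg/kg meets the Category TX criterion (Toxic), so the herbicide concentrate is Category TX.
The stove-fuel cartridge has boiling point 16.9 °C, which is < 35 °C, so it is Category FG (Flammable Gas).
Category FG quantity: 19 units.
19 units ≤ 20 units (road limit, Category FG) — within limit.
Category TX quantity: three 7.58 kg packs = 22.74 kg.
22.74 kg is within the road limit of 25 kg for Category TX.
The segregation rule (Category FG with Category LB) does not apply to Category FG with Category TX.
Every hazard category is within its road limit and no segregation rule is violated.

Yes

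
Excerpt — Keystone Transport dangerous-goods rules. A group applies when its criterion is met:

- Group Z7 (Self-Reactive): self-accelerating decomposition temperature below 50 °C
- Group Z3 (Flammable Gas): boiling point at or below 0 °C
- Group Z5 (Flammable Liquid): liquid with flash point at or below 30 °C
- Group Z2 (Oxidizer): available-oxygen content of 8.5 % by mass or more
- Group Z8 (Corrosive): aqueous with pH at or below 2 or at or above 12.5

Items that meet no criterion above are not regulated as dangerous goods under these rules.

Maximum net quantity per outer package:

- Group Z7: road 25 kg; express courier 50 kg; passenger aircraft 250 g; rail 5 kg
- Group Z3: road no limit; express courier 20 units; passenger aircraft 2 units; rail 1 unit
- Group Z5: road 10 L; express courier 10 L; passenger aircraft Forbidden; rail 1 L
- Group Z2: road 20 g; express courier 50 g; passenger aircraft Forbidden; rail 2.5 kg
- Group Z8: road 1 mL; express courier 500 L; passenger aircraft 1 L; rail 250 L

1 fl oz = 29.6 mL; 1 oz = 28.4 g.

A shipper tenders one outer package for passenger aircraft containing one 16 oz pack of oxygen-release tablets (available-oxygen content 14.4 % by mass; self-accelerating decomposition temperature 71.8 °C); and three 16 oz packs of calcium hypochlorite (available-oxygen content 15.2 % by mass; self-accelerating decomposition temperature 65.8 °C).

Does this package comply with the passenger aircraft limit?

With available-oxygen content 14.4 % by mass (≥ 8.5 % by mass), the oxygen-release tablets fall in Group Z2.
With available-oxygen content 15.2 % by mass (≥ 8.5 % by mass), the calcium hypochlorite falls in Group Z2.
Total Group Z2: (one 16 oz pack = 454.4 g) + (three 16 oz packs = 1363.2 g) = 1817.6 g.
Group Z2 is Forbidden by passenger aircraft.

No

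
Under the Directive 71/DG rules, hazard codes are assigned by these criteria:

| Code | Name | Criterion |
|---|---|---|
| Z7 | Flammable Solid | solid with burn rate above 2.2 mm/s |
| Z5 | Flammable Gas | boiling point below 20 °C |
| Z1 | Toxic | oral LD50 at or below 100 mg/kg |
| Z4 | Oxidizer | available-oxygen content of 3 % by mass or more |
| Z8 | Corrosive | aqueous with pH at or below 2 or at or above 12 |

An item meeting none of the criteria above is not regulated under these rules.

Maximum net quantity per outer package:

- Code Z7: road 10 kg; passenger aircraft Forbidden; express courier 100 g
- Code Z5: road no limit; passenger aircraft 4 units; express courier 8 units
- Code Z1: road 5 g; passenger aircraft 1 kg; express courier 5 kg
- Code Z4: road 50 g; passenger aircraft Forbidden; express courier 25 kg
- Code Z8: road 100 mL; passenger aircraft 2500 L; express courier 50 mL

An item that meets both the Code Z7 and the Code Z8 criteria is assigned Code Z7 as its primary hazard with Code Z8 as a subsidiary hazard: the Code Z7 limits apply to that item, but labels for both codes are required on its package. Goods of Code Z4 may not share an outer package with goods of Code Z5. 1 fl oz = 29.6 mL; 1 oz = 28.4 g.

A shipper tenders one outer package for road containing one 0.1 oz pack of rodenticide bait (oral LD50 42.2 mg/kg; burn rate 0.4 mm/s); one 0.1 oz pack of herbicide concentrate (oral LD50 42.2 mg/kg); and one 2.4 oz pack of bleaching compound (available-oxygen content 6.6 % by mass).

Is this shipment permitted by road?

With oral LD50 42.2 mg/kg (≤ 100 mg/kg), the rodenticide bait falls in Code Z1.
Oral LD50 42.2 mg/kg meets the Code Z1 criterion (Toxic), so the herbicide concentrate is Code Z1.
Available-oxygen content 6.6 % by mass meets the Code Z4 criterion (Oxidizer), so the bleaching compound is Code Z4.
Code Z1 net quantity: (one 0.1 oz pack = 2.84 g) + (one 0.1 oz pack = 2.84 g) = 5.68 g.
5.68 g exceeds the road limit of 5 g for Code Z1.
Code Z4 quantity: one 2.4 oz pack = 68.16 g.
68.16 g > 50 g (road limit, Code Z4) — over the limit.
The segregation rule (Code Z4 with Code Z5) does not apply to Code Z1 with Code Z4.

No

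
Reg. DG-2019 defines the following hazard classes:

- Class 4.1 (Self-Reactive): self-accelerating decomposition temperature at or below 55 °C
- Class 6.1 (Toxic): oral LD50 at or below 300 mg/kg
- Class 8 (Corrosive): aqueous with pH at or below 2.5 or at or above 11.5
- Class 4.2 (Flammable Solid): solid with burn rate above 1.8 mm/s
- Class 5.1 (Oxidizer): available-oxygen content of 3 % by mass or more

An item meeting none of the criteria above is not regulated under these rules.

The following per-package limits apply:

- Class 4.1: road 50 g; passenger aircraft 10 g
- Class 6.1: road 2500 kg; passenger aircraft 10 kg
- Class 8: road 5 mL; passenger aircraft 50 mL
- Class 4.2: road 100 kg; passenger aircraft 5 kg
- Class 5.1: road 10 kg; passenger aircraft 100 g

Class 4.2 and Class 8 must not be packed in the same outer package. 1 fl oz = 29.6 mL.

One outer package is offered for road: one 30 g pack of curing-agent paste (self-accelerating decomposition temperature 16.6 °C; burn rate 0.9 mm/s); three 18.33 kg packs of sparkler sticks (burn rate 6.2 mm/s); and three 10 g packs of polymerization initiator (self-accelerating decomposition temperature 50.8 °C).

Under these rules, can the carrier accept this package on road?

No

Self-accelerating decomposition temperature 16.6 °C meets the Class 4.1 criterion (Self-Reactive), so the curing-agent paste is Class 4.1.
Burn rate 6.2 mm/s meets the Class 4.2 criterion (Flammable Solid), so the sparkler sticks are Class 4.2.
Self-accelerating decomposition temperature 50.8 °C meets the Class 4.1 criterion (Self-Reactive), so the polymerization initiator is Class 4.1.
Total Class 4.1: 30 g + (three 10 g packs = 30 g) = 60 g.
That exceeds the Class 4.1 road limit of 50 g.
Class 4.2 quantity: three 18.33 kg packs = 54.99 kg.
That is within the Class 4.2 road limit of 100 kg.
The segregation rule (Class 4.2 with Class 8) does not apply to Class 4.1 with Class 4.2.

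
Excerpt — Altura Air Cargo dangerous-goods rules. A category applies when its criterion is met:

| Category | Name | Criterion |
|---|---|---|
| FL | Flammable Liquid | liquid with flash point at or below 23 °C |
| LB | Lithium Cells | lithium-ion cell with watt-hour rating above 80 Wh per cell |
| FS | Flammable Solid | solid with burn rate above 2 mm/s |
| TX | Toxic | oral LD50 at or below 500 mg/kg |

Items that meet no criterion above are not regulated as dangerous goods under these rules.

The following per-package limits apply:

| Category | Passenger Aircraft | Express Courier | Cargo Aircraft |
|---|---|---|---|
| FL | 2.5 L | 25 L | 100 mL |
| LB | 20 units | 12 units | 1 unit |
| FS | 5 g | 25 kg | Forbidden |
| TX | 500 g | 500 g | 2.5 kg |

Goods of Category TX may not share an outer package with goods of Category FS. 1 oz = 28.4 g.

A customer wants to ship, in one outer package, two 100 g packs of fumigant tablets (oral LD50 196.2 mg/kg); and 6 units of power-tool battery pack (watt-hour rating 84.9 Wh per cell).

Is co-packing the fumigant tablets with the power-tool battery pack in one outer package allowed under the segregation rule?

With oral LD50 196.2 mg/kg (≤ 500 mg/kg), the fumigant tablets fall in Category TX.
With watt-hour rating 84.9 Wh per cell (> 80 Wh per cell), the power-tool battery pack falls in Category LB.
No segregation rule bars Category TX with Category LB.

Yes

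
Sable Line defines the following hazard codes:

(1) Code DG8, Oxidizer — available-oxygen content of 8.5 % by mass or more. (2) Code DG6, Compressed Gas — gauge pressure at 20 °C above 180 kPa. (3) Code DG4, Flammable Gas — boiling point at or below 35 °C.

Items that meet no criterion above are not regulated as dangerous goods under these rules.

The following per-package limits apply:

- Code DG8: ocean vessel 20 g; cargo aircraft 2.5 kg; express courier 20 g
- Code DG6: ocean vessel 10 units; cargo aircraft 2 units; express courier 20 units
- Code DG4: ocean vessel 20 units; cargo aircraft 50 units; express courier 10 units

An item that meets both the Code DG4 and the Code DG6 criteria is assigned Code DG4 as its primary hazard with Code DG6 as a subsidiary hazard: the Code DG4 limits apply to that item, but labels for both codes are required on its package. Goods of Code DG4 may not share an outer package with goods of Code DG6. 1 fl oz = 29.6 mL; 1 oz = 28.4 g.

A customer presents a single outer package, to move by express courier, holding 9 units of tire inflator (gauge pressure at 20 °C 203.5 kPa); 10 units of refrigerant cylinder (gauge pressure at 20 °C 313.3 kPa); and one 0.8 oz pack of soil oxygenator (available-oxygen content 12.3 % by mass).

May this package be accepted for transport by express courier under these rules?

Gauge pressure at 20 °C 203.5 kPa meets the Code DG6 criterion (Compressed Gas), so the tire inflator is Code DG6.
With gauge pressure at 20 °C 313.3 kPa (> 180 kPa), the refrigerant cylinder falls in Code DG6.
The soil oxygenator has available-oxygen content 12.3 % by mass, which is ≥ 8.5 % by mass, so it is Code DG8 (Oxidizer).
Code DG8 quantity: one 0.8 oz pack = 22.72 g.
22.72 g exceeds the express courier limit of 20 g for Code DG8.
Code DG6 net quantity: 9 units + 10 units = 19 units.
19 units ≤ 20 units (express courier limit, Code DG6) — within limit.
The segregation rule (Code DG4 with Code DG6) does not apply to Code DG8 with Code DG6.

No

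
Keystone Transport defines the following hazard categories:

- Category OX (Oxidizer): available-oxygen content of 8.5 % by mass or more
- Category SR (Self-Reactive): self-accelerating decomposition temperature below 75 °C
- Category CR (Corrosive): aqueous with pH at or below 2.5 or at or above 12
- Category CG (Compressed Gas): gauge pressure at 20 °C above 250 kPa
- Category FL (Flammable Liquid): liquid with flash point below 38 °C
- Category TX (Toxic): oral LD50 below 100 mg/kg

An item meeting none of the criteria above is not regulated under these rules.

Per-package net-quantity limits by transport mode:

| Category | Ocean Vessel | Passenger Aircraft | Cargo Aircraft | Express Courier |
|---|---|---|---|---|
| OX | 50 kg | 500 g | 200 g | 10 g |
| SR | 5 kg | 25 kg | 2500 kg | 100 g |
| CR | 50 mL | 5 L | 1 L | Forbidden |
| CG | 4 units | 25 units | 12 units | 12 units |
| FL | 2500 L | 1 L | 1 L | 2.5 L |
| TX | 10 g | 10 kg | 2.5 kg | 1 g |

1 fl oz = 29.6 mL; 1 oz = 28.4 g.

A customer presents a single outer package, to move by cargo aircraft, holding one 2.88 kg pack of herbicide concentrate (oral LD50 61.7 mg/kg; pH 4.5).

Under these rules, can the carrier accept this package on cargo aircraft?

With oral LD50 61.7 mg/kg (< 100 mg/kg), the herbicide concentrate falls in Category TX.
Category TX quantity: 2.88 kg.
2.88 kg > 2.5 kg (cargo aircraft limit, Category TX) — over the limit.

No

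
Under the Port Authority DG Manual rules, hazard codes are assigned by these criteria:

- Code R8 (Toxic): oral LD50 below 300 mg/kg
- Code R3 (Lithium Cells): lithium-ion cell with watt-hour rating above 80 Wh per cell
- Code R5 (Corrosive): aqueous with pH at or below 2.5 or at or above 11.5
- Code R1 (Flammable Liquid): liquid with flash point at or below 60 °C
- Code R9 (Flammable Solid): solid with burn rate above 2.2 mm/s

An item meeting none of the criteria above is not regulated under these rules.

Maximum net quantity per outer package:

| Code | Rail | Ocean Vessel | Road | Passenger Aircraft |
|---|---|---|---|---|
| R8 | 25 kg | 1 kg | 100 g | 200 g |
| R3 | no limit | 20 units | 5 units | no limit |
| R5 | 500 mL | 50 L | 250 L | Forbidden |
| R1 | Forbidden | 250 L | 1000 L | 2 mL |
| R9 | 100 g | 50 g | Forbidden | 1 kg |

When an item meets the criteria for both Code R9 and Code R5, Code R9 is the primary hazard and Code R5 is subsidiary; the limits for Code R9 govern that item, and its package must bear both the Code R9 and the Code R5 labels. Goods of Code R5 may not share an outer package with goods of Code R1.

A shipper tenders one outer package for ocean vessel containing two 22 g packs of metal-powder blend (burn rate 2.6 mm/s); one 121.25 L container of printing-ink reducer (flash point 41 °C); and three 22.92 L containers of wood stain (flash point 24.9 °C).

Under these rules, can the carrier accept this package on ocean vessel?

With burn rate 2.6 mm/s (> 2.2 mm/s), the metal-powder blend falls in Code R9.
The printing-ink reducer has flash point 41 °C, which is ≤ 60 °C, so it is Code R1 (Flammable Liquid).
With flash point 24.9 °C (≤ 60 °C), the wood stain falls in Code R1.
Code R9 quantity: two 22 g packs = 44 g.
44 g is within the ocean vessel limit of 50 g for Code R9.
Total Code R1: 121.25 L + (three 22.92 L containers = 68.76 L) = 190.01 L.
190.01 L is within the ocean vessel limit of 250 L for Code R1.
The segregation rule (Code R5 with Code R1) does not apply to Code R9 with Code R1.
Every hazard code is within its ocean vessel limit and no segregation rule is violated.

Yes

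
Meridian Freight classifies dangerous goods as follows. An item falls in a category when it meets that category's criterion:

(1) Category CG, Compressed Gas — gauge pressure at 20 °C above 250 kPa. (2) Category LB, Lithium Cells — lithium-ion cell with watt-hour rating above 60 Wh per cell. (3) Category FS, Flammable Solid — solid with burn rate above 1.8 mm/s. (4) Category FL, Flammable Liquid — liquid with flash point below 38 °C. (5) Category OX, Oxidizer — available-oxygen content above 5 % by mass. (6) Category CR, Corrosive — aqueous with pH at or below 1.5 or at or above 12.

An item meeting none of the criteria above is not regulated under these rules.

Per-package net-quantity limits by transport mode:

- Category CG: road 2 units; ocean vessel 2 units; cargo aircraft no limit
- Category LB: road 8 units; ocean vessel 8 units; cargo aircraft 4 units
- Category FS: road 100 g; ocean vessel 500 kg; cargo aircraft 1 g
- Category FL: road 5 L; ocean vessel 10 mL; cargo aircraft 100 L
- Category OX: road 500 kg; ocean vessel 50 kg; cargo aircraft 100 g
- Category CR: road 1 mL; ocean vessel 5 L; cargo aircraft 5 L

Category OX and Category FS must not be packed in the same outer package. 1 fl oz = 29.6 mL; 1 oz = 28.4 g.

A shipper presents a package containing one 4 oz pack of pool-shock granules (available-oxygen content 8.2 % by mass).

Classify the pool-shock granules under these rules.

Category OX

Pool-shock granules: available-oxygen content 8.2 % by mass > 5 % by mass → Category OX (Oxidizer).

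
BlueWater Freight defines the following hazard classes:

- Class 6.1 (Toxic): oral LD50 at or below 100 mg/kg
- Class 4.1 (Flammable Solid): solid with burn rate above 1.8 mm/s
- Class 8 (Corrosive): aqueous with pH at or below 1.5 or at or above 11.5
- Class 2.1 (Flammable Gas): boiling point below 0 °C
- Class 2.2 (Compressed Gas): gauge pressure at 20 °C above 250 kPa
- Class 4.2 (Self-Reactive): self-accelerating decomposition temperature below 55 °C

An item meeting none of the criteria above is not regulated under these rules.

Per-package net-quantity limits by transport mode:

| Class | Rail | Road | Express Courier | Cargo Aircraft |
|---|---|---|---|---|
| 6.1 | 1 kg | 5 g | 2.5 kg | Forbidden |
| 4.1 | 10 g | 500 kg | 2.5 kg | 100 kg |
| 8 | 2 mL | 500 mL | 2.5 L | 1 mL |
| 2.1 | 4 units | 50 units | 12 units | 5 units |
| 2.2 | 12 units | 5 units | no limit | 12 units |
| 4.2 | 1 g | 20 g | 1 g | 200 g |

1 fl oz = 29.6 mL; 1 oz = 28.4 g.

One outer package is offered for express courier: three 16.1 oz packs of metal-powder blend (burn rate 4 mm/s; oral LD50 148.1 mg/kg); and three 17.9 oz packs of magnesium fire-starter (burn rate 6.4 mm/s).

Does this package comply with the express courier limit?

No

The metal-powder blend has burn rate 4 mm/s, which is > 1.8 mm/s, so it is Class 4.1 (Flammable Solid).
With burn rate 6.4 mm/s (> 1.8 mm/s), the magnesium fire-starter falls in Class 4.1.
Total Class 4.1: (three 16.1 oz packs = 1371.72 g) + (three 17.9 oz packs = 1525.08 g) = 2896.8 g.
That exceeds the Class 4.1 express courier limit of 2.5 kg.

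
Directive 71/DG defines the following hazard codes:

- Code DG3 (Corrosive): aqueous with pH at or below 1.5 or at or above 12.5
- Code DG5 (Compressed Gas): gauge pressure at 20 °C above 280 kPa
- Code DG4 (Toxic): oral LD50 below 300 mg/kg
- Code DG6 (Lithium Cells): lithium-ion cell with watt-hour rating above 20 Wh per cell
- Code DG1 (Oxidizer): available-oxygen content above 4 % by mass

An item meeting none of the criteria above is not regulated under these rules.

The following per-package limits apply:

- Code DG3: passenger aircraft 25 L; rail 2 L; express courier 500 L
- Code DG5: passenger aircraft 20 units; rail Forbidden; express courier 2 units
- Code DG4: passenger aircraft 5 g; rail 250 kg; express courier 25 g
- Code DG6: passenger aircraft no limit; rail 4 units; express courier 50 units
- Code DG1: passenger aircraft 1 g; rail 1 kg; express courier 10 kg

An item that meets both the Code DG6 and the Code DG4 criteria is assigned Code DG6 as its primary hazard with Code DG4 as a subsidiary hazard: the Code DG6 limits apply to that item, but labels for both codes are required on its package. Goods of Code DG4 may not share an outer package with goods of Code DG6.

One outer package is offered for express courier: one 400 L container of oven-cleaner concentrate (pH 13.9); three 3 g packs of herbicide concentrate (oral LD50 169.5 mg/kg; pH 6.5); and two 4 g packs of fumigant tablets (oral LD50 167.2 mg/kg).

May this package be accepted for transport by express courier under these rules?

Yes

The oven-cleaner concentrate has pH 13.9, which is ≥ 12.5, so it is Code DG3 (Corrosive).
Oral LD50 169.5 mg/kg meets the Code DG4 criterion (Toxic), so the herbicide concentrate is Code DG4.
The fumigant tablets have oral LD50 167.2 mg/kg, which is < 300 mg/kg, so they are Code DG4 (Toxic).
Code DG4 net quantity: (three 3 g packs = 9 g) + (two 4 g packs = 8 g) = 17 g.
That is within the Code DG4 express courier limit of 25 g.
Code DG3 quantity: 400 L.
That is within the Code DG3 express courier limit of 500 L.
The segregation rule (Code DG4 with Code DG6) does not apply to Code DG4 with Code DG3.
Every hazard code is within its express courier limit and no segregation rule is violated.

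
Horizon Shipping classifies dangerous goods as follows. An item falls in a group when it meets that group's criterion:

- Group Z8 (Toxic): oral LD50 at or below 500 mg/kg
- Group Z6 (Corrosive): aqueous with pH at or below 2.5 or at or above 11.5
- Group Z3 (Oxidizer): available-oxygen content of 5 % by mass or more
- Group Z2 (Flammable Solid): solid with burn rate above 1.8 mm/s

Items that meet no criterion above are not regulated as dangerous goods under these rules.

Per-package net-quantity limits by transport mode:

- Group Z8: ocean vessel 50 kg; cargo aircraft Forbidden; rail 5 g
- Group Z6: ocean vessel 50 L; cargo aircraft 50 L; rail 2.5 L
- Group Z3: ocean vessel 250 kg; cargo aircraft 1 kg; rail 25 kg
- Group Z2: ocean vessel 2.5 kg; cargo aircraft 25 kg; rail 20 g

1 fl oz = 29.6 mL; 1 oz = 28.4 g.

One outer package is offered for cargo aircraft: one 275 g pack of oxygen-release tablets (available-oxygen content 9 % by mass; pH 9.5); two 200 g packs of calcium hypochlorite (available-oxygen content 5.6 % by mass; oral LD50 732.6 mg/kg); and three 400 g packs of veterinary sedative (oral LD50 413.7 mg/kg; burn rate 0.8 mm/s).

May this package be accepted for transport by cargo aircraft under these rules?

No

With available-oxygen content 9 % by mass (≥ 5 % by mass), the oxygen-release tablets fall in Group Z3.
Calcium hypochlorite: available-oxygen content 5.6 % by mass ≥ 5 % by mass → Group Z3 (Oxidizer).
Oral LD50 413.7 mg/kg meets the Group Z8 criterion (Toxic), so the veterinary sedative is Group Z8.
Total Group Z3: 275 g + (two 200 g packs = 400 g) = 675 g.
675 g ≤ 1 kg (cargo aircraft limit, Group Z3) — within limit.
Group Z8 quantity: three 400 g packs = 1.2 kg.
By cargo aircraft, Group Z8 is Forbidden regardless of quantity.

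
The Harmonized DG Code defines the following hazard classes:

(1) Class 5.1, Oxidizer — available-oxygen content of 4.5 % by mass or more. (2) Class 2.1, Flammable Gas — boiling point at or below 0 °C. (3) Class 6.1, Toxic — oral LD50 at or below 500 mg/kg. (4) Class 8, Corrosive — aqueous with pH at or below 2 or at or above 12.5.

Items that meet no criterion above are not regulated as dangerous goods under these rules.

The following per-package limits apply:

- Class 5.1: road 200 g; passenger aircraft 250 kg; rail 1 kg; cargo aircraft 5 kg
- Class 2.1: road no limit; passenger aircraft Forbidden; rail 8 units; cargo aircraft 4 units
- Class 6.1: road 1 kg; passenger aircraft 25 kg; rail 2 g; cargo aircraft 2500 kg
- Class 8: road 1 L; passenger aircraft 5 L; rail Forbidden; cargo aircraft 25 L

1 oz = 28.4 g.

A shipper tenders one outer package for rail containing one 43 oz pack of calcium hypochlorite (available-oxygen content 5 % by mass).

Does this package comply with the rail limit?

No

With available-oxygen content 5 % by mass (≥ 4.5 % by mass), the calcium hypochlorite falls in Class 5.1.
Class 5.1 quantity: one 43 oz pack = 1221.2 g.
That exceeds the Class 5.1 rail limit of 1 kg.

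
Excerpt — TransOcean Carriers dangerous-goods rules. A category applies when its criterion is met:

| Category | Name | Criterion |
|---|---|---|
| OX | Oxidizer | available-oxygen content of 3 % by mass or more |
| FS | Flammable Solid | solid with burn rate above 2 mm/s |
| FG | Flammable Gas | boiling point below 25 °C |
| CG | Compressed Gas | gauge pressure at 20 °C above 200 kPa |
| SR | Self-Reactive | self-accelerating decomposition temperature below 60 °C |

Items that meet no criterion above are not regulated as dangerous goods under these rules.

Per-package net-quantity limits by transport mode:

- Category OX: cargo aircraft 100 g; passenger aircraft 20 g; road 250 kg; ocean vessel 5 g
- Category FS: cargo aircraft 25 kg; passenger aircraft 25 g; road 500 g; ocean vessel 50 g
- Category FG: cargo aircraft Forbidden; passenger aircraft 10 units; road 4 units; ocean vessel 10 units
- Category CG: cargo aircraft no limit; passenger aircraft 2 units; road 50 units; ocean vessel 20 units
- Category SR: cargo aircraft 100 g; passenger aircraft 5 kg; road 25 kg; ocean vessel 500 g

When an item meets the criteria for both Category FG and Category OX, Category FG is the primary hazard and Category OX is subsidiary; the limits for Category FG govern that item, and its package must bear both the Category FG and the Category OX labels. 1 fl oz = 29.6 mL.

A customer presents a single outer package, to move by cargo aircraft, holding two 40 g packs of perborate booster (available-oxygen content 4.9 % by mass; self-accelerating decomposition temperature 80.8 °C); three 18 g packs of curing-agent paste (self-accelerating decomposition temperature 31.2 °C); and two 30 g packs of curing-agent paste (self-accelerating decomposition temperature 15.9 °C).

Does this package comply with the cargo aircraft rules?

Available-oxygen content 4.9 % by mass meets the Category OX criterion (Oxidizer), so the perborate booster is Category OX.
With self-accelerating decomposition temperature 31.2 °C (< 60 °C), the curing-agent paste falls in Category SR.
Self-accelerating decomposition temperature 15.9 °C meets the Category SR criterion (Self-Reactive), so the curing-agent paste is Category SR.
Total Category SR: (three 18 g packs = 54 g) + (two 30 g packs = 60 g) = 114 g.
That exceeds the Category SR cargo aircraft limit of 100 g.
Category OX quantity: two 40 g packs = 80 g.
That is within the Category OX cargo aircraft limit of 100 g.

No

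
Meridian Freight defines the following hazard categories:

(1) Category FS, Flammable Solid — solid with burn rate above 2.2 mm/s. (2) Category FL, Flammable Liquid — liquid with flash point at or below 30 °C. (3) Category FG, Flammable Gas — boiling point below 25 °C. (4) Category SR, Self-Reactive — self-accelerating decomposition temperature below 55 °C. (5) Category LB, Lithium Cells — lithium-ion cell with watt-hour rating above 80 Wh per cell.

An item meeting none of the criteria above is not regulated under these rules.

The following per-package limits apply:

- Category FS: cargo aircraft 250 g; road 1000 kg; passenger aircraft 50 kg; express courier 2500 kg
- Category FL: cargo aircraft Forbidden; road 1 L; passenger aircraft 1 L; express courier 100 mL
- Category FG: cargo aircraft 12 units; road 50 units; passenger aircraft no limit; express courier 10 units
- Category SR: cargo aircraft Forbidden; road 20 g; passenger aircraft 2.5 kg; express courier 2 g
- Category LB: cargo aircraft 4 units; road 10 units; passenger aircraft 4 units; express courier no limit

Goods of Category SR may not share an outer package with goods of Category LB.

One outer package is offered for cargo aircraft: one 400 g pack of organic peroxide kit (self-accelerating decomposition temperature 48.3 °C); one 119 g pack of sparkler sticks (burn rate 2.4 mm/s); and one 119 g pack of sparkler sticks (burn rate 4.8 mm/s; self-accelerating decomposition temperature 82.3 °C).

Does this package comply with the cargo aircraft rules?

No

The organic peroxide kit has self-accelerating decomposition temperature 48.3 °C, which is < 55 °C, so it is Category SR (Self-Reactive).
The sparkler sticks have burn rate 2.4 mm/s, which is > 2.2 mm/s, so they are Category FS (Flammable Solid).
With burn rate 4.8 mm/s (> 2.2 mm/s), the sparkler sticks fall in Category FS.
Total Category FS: 119 g + 119 g = 238 g.
238 g is within the cargo aircraft limit of 250 g for Category FS.
Category SR quantity: 400 g.
Category SR is Forbidden by cargo aircraft.
The segregation rule (Category SR with Category LB) does not apply to Category FS with Category SR.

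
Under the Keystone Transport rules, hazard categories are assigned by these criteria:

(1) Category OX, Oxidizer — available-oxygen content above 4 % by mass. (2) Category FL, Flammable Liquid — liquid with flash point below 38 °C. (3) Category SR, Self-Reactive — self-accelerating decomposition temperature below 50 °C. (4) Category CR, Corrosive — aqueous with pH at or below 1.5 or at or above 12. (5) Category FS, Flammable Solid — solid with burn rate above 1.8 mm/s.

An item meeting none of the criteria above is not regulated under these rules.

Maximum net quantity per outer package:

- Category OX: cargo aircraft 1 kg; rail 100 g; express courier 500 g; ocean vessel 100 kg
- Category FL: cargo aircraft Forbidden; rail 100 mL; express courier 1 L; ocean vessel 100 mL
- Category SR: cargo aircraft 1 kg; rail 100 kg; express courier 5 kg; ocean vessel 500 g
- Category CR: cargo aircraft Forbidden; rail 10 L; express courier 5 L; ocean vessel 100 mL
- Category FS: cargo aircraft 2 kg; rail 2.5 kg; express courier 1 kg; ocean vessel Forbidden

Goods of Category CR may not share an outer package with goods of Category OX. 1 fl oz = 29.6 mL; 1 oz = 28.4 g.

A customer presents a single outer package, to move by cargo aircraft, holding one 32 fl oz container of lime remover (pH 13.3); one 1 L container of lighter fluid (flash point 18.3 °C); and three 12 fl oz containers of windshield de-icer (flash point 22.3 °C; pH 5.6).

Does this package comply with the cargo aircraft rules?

No

With pH 13.3 (≥ 12), the lime remover falls in Category CR.
Lighter fluid: flash point 18.3 °C < 38 °C → Category FL (Flammable Liquid).
Flash point 22.3 °C meets the Category FL criterion (Flammable Liquid), so the windshield de-icer is Category FL.
Category FL net quantity: 1 L + (three 12 fl oz containers = 1065.6 mL) = 2065.6 mL.
By cargo aircraft, Category FL is Forbidden regardless of quantity.
Category CR quantity: one 32 fl oz container = 947.2 mL.
Category CR is Forbidden by cargo aircraft.
The segregation rule (Category CR with Category OX) does not apply to Category FL with Category CR.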